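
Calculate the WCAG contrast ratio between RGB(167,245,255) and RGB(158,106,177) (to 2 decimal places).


Linearize each sRGB channel c=v/255: c/12.92 if c ≤ 0.04045 else ((c+0.055)/1.055)^2.4
L = 0.2126×R_lin + 0.7152×G_lin + 0.0722×B_lin
Color 1 (167,245,255):
  R=167: 167/255≈0.6549 > 0.04045 → ((0.6549+0.055)/1.055)^2.4 ≈ 0.38643
  G=245: 245/255≈0.9608 > 0.04045 → ((0.9608+0.055)/1.055)^2.4 ≈ 0.91310
  B=255: 255/255≈1.0000 > 0.04045 → ((1.0000+0.055)/1.055)^2.4 ≈ 1.00000
  L1 = 0.2126×0.38643 + 0.7152×0.91310 + 0.0722×1.00000 ≈ 0.80740
Color 2 (158,106,177):
  R=158: 158/255≈0.6196 > 0.04045 → ((0.6196+0.055)/1.055)^2.4 ≈ 0.34191
  G=106: 106/255≈0.4157 > 0.04045 → ((0.4157+0.055)/1.055)^2.4 ≈ 0.14413
  B=177: 177/255≈0.6941 > 0.04045 → ((0.6941+0.055)/1.055)^2.4 ≈ 0.43966
  L2 = 0.2126×0.34191 + 0.7152×0.14413 + 0.0722×0.43966 ≈ 0.20751
Lighter = 0.80740, Darker = 0.20751
Ratio = (L_lighter + 0.05) / (L_darker + 0.05)
Ratio = (0.80740 + 0.05) / (0.20751 + 0.05) = 0.85740 / 0.25751 ≈ 3.3295
Ratio ≈ 3.33:1


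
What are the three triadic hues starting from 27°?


Triadic: equally spaced at 120° intervals
H1 = 27°
H2 = (27 + 120) mod 360 = 147°
H3 = (27 + 240) mod 360 = 267°
Triadic = 27°, 147°, 267°


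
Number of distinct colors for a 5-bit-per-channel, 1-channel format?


Total bits = 5 bits/channel × 1 channels = 5 bits
Distinct colors = 2^5
= 32 colors


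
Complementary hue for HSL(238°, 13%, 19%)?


Complement = opposite side of color wheel = hue + 180°
H' = (238 + 180) mod 360 = 58°
S and L unchanged.
= HSL(58°, 13%, 19%)


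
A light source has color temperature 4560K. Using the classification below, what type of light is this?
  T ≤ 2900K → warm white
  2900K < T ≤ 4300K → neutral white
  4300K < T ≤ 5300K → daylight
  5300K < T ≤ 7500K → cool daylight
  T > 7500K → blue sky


Temperature: 4560K
4300K < 4560K ≤ 5300K → daylight
Classification: daylight


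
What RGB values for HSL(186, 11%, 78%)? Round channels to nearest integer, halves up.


H=186°, S=0.11, L=0.78
C = (1-|2L-1|)×S = (1-|0.56|)×0.11 = 0.0484
H' = H/60 = 186/60 ≈ 3.1000; X = C×(1-|H' mod 2 - 1|) = 0.04356
m = L - C/2 = 0.78 - 0.0242 = 0.7558
Sector ⌊H'⌋ = 3 → (R',G',B') = (0.0, 0.04356, 0.0484)
RGB = ((R'+m)×255, (G'+m)×255, (B'+m)×255) = (192.729, 203.8368, 205.071)
Round half up → RGB(193, 204, 205)


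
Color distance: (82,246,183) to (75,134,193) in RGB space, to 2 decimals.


d = √[(R₁-R₂)² + (G₁-G₂)² + (B₁-B₂)²]
d = √[(82-75)² + (246-134)² + (183-193)²]
d = √[49 + 12544 + 100]
d = √12693
d ≈ 112.66


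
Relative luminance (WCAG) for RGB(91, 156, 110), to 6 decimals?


Linearize each channel (sRGB transfer function): c = v/255; c_lin = c/12.92 if c ≤ 0.04045, else ((c+0.055)/1.055)^2.4
  R: 91/255 ≈ 0.356863 > 0.04045 → ((0.356863+0.055)/1.055)^2.4 ≈ 0.104616
  G: 156/255 ≈ 0.611765 > 0.04045 → ((0.611765+0.055)/1.055)^2.4 ≈ 0.332452
  B: 110/255 ≈ 0.431373 > 0.04045 → ((0.431373+0.055)/1.055)^2.4 ≈ 0.155926
R_lin = 0.104616, G_lin = 0.332452, B_lin = 0.155926
L = 0.2126×R + 0.7152×G + 0.0722×B
L = 0.2126×0.104616 + 0.7152×0.332452 + 0.0722×0.155926
L ≈ 0.271269


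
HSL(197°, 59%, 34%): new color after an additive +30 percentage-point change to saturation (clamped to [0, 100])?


Original S = 59%
Adjustment = +30 percentage points
New S = 59 + (30) = 89
Clamp to [0, 100] → 89
= HSL(197°, 89%, 34%)


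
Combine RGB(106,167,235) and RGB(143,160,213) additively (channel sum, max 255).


Additive: each channel = min(255, C₁+C₂)
R: 106+143 = 249 → 249
G: 167+160 = 327 → 255
B: 235+213 = 448 → 255
= RGB(249, 255, 255)


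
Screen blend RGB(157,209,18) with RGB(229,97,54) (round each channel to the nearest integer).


Screen: C = 255 - (255-A)×(255-B)/255, rounded to nearest integer
R: 255 - (255-157)×(255-229)/255 = 255 - 2548/255 ≈ 255 - 9.992 = 245.008 → 245
G: 255 - (255-209)×(255-97)/255 = 255 - 7268/255 ≈ 255 - 28.502 = 226.498 → 226
B: 255 - (255-18)×(255-54)/255 = 255 - 47637/255 ≈ 255 - 186.812 = 68.188 → 68
= RGB(245, 226, 68)


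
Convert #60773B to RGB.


60 → 96 (R)
77 → 119 (G)
3B → 59 (B)
= RGB(96, 119, 59)


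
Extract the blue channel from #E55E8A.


Color: #E55E8A
R = E5 = 229
G = 5E = 94
B = 8A = 138
Blue = 138


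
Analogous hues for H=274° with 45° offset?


Base hue: 274°
Left analog: (274 - 45) mod 360 = 229°
Right analog: (274 + 45) mod 360 = 319°
Analogous hues = 229° and 319°


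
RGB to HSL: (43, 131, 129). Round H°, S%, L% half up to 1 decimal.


Normalize: R'=43/255≈0.1686, G'=131/255≈0.5137, B'=129/255≈0.5059
Max=131/255, Min=43/255, Δ=Max-Min=88/255
L = (Max+Min)/2 = (131+43)/510 = 174/510 = 0.34117… → L = 34.1%
L ≤ 0.5 → S = Δ/(Max+Min) = 88/(131+43) = 88/174 = 0.50574… → S = 50.6%
(the 1/255 factors cancel in S and H, so raw channel differences can be used)
Max is G' → H = 60 × ((B-R)/Δ + 2) = 60 × ((129-43)/88 + 2)
  86/88 + 2 = 0.9772… + 2 = 2.9772…
  H = 60 × 2.9772… = 178.636…° → H = 178.6°
= HSL(178.6°, 50.6%, 34.1%)


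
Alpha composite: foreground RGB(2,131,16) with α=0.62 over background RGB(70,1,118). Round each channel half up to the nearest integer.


C = α×F + (1-α)×B, with 1-α = 0.38
R: 0.62×2 + 0.38×70 = 1.24 + 26.60 = 27.84 → 28
G: 0.62×131 + 0.38×1 = 81.22 + 0.38 = 81.60 → 82
B: 0.62×16 + 0.38×118 = 9.92 + 44.84 = 54.76 → 55
= RGB(28, 82, 55)


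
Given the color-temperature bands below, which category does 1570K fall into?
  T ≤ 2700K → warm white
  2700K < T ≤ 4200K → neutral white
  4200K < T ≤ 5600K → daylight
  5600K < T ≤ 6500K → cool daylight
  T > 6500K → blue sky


Temperature: 1570K
1570K ≤ 2700K → warm white
Classification: warm white


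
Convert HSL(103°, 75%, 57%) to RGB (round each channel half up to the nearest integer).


H=103°, S=0.75, L=0.57
C = (1-|2L-1|)×S = (1-|0.14|)×0.75 = 0.645
H' = H/60 = 103/60 ≈ 1.7167; X = C×(1-|H' mod 2 - 1|) = 0.18275
m = L - C/2 = 0.57 - 0.3225 = 0.2475
Sector ⌊H'⌋ = 1 → (R',G',B') = (0.18275, 0.645, 0.0)
RGB = ((R'+m)×255, (G'+m)×255, (B'+m)×255) = (109.71375, 227.5875, 63.1125)
Round half up → RGB(110, 228, 63)


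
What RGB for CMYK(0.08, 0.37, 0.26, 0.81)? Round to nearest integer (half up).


R = 255 × (1-C) × (1-K) = 255 × 0.92 × 0.19 = 44.574 → 45
G = 255 × (1-M) × (1-K) = 255 × 0.63 × 0.19 = 30.5235 → 31
B = 255 × (1-Y) × (1-K) = 255 × 0.74 × 0.19 = 35.853 → 36
= RGB(45, 31, 36)


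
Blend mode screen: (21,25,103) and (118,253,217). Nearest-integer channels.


Screen: C = 255 - (255-A)×(255-B)/255, rounded to nearest integer
R: 255 - (255-21)×(255-118)/255 = 255 - 32058/255 ≈ 255 - 125.718 = 129.282 → 129
G: 255 - (255-25)×(255-253)/255 = 255 - 460/255 ≈ 255 - 1.804 = 253.196 → 253
B: 255 - (255-103)×(255-217)/255 = 255 - 5776/255 ≈ 255 - 22.651 = 232.349 → 232
= RGB(129, 253, 232)


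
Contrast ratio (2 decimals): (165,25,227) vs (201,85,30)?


Linearize each sRGB channel c=v/255: c/12.92 if c ≤ 0.04045 else ((c+0.055)/1.055)^2.4
L = 0.2126×R_lin + 0.7152×G_lin + 0.0722×B_lin
Color 1 (165,25,227):
  R=165: 165/255≈0.6471 > 0.04045 → ((0.6471+0.055)/1.055)^2.4 ≈ 0.37626
  G=25: 25/255≈0.0980 > 0.04045 → ((0.0980+0.055)/1.055)^2.4 ≈ 0.00972
  B=227: 227/255≈0.8902 > 0.04045 → ((0.8902+0.055)/1.055)^2.4 ≈ 0.76815
  L1 = 0.2126×0.37626 + 0.7152×0.00972 + 0.0722×0.76815 ≈ 0.14241
Color 2 (201,85,30):
  R=201: 201/255≈0.7882 > 0.04045 → ((0.7882+0.055)/1.055)^2.4 ≈ 0.58408
  G=85: 85/255≈0.3333 > 0.04045 → ((0.3333+0.055)/1.055)^2.4 ≈ 0.09084
  B=30: 30/255≈0.1176 > 0.04045 → ((0.1176+0.055)/1.055)^2.4 ≈ 0.01298
  L2 = 0.2126×0.58408 + 0.7152×0.09084 + 0.0722×0.01298 ≈ 0.19008
Lighter = 0.19008, Darker = 0.14241
Ratio = (L_lighter + 0.05) / (L_darker + 0.05)
Ratio = (0.19008 + 0.05) / (0.14241 + 0.05) = 0.24008 / 0.19241 ≈ 1.2478
Ratio ≈ 1.25:1


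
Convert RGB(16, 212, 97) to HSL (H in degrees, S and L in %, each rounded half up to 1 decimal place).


Normalize: R'=16/255≈0.0627, G'=212/255≈0.8314, B'=97/255≈0.3804
Max=212/255, Min=16/255, Δ=Max-Min=196/255
L = (Max+Min)/2 = (212+16)/510 = 228/510 = 0.44705… → L = 44.7%
L ≤ 0.5 → S = Δ/(Max+Min) = 196/(212+16) = 196/228 = 0.85964… → S = 86.0%
(the 1/255 factors cancel in S and H, so raw channel differences can be used)
Max is G' → H = 60 × ((B-R)/Δ + 2) = 60 × ((97-16)/196 + 2)
  81/196 + 2 = 0.4132… + 2 = 2.4132…
  H = 60 × 2.4132… = 144.795…° → H = 144.8°
= HSL(144.8°, 86.0%, 44.7%)


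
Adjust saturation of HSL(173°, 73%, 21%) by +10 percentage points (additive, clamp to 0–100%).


Original S = 73%
Adjustment = +10 percentage points
New S = 73 + (10) = 83
Clamp to [0, 100] → 83
= HSL(173°, 83%, 21%)


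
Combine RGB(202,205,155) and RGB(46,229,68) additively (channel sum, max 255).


Additive: each channel = min(255, C₁+C₂)
R: 202+46 = 248 → 248
G: 205+229 = 434 → 255
B: 155+68 = 223 → 223
= RGB(248, 255, 223)


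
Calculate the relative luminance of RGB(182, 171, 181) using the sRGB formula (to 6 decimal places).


Linearize each channel (sRGB transfer function): c = v/255; c_lin = c/12.92 if c ≤ 0.04045, else ((c+0.055)/1.055)^2.4
  R: 182/255 ≈ 0.713725 > 0.04045 → ((0.713725+0.055)/1.055)^2.4 ≈ 0.467784
  G: 171/255 ≈ 0.670588 > 0.04045 → ((0.670588+0.055)/1.055)^2.4 ≈ 0.407240
  B: 181/255 ≈ 0.709804 > 0.04045 → ((0.709804+0.055)/1.055)^2.4 ≈ 0.462077
R_lin = 0.467784, G_lin = 0.407240, B_lin = 0.462077
L = 0.2126×R + 0.7152×G + 0.0722×B
L = 0.2126×0.467784 + 0.7152×0.407240 + 0.0722×0.462077
L ≈ 0.424071


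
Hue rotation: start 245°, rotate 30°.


New hue = (H + rotation) mod 360
New hue = (245 + 30) mod 360
= 275 mod 360
= 275°


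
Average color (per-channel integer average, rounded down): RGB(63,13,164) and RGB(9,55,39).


Midpoint: each channel = ⌊(C₁+C₂)/2⌋
R: ⌊(63+9)/2⌋ = 36
G: ⌊(13+55)/2⌋ = 34
B: ⌊(164+39)/2⌋ = 101
= RGB(36, 34, 101)


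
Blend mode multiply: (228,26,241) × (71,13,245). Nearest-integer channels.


Multiply: C = A×B/255, rounded to nearest integer
R: 228×71/255 = 16188/255 ≈ 63.482 → 63
G: 26×13/255 = 338/255 ≈ 1.325 → 1
B: 241×245/255 = 59045/255 ≈ 231.549 → 232
= RGB(63, 1, 232)


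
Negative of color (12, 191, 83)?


Invert: (255-R, 255-G, 255-B)
R: 255-12 = 243
G: 255-191 = 64
B: 255-83 = 172
= RGB(243, 64, 172)


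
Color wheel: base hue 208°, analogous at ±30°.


Base hue: 208°
Left analog: (208 - 30) mod 360 = 178°
Right analog: (208 + 30) mod 360 = 238°
Analogous hues = 178° and 238°


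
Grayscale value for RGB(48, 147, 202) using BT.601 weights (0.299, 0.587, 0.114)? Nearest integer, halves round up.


Gray = 0.299×R + 0.587×G + 0.114×B
Gray = 0.299×48 + 0.587×147 + 0.114×202
Gray = 14.352 + 86.289 + 23.028
Gray = 123.669 → round half up → 124
Gray = 124


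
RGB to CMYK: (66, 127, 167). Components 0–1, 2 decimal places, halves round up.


R'=66/255≈0.2588, G'=127/255≈0.4980, B'=167/255≈0.6549
K = 1 - max(R',G',B') = 1 - 167/255 = 88/255 = 0.34509… → 0.35
(1-R'-K)/(1-K) simplifies to (max-R)/max with max = 167:
C = (167-66)/167 = 101/167 = 0.60479… → 0.60
M = (167-127)/167 = 40/167 = 0.23952… → 0.24
Y = (167-167)/167 = 0/167 = 0 → 0.00
= CMYK(0.60, 0.24, 0.00, 0.35)


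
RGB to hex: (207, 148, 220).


R = 207 → CF (hex)
G = 148 → 94 (hex)
B = 220 → DC (hex)
Hex = #CF94DC


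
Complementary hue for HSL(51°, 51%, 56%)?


Complement = opposite side of color wheel = hue + 180°
H' = (51 + 180) mod 360 = 231°
S and L unchanged.
= HSL(231°, 51%, 56%)


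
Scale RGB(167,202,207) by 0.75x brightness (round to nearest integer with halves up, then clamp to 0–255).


Multiply each channel by 0.75, round half up, clamp to [0, 255]
R: 167×0.75 = 125.25 → round → 125
G: 202×0.75 = 151.5 → round → 152
B: 207×0.75 = 155.25 → round → 155
= RGB(125, 152, 155)


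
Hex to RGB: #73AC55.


73 → 115 (R)
AC → 172 (G)
55 → 85 (B)
= RGB(115, 172, 85)


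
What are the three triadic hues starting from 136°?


Triadic: equally spaced at 120° intervals
H1 = 136°
H2 = (136 + 120) mod 360 = 256°
H3 = (136 + 240) mod 360 = 16°
Triadic = 136°, 256°, 16°


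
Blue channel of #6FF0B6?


Color: #6FF0B6
R = 6F = 111
G = F0 = 240
B = B6 = 182
Blue = 182


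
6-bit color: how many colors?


Colors = 2^bits = 2^6
= 64 colors


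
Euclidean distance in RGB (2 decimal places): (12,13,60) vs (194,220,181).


d = √[(R₁-R₂)² + (G₁-G₂)² + (B₁-B₂)²]
d = √[(12-194)² + (13-220)² + (60-181)²]
d = √[33124 + 42849 + 14641]
d = √90614
d ≈ 301.02


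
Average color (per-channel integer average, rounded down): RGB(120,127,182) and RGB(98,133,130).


Midpoint: each channel = ⌊(C₁+C₂)/2⌋
R: ⌊(120+98)/2⌋ = 109
G: ⌊(127+133)/2⌋ = 130
B: ⌊(182+130)/2⌋ = 156
= RGB(109, 130, 156)


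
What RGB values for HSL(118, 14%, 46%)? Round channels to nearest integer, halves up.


H=118°, S=0.14, L=0.46
C = (1-|2L-1|)×S = (1-|-0.08|)×0.14 = 0.1288
H' = H/60 = 118/60 ≈ 1.9667; X = C×(1-|H' mod 2 - 1|) ≈ 0.0043
m = L - C/2 = 0.46 - 0.0644 = 0.3956
Sector ⌊H'⌋ = 1 → (R',G',B') = (≈0.0043, 0.1288, 0.0)
RGB = ((R'+m)×255, (G'+m)×255, (B'+m)×255) = (101.9728, 133.722, 100.878)
Round half up → RGB(102, 134, 101)


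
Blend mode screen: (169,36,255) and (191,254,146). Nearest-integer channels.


Screen: C = 255 - (255-A)×(255-B)/255, rounded to nearest integer
R: 255 - (255-169)×(255-191)/255 = 255 - 5504/255 ≈ 255 - 21.584 = 233.416 → 233
G: 255 - (255-36)×(255-254)/255 = 255 - 219/255 ≈ 255 - 0.859 = 254.141 → 254
B: 255 - (255-255)×(255-146)/255 = 255 - 0/255 ≈ 255 - 0.000 = 255.000 → 255
= RGB(233, 254, 255)


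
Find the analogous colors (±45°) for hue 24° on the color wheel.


Base hue: 24°
Left analog: (24 - 45) mod 360 = 339°
Right analog: (24 + 45) mod 360 = 69°
Analogous hues = 339° and 69°


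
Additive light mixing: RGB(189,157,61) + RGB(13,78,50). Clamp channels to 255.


Additive: each channel = min(255, C₁+C₂)
R: 189+13 = 202 → 202
G: 157+78 = 235 → 235
B: 61+50 = 111 → 111
= RGB(202, 235, 111)


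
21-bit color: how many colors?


Colors = 2^bits = 2^21
= 2,097,152 colors


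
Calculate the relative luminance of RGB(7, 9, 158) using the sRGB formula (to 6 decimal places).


Linearize each channel (sRGB transfer function): c = v/255; c_lin = c/12.92 if c ≤ 0.04045, else ((c+0.055)/1.055)^2.4
  R: 7/255 ≈ 0.027451 ≤ 0.04045 → 0.027451/12.92 ≈ 0.002125
  G: 9/255 ≈ 0.035294 ≤ 0.04045 → 0.035294/12.92 ≈ 0.002732
  B: 158/255 ≈ 0.619608 > 0.04045 → ((0.619608+0.055)/1.055)^2.4 ≈ 0.341914
R_lin = 0.002125, G_lin = 0.002732, B_lin = 0.341914
L = 0.2126×R + 0.7152×G + 0.0722×B
L = 0.2126×0.002125 + 0.7152×0.002732 + 0.0722×0.341914
L ≈ 0.027092


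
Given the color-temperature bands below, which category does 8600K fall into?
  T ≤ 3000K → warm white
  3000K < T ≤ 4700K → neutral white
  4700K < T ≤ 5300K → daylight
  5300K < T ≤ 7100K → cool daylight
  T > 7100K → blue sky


Temperature: 8600K
8600K > 7100K → blue sky
Classification: blue sky


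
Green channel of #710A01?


Color: #710A01
R = 71 = 113
G = 0A = 10
B = 01 = 1
Green = 10


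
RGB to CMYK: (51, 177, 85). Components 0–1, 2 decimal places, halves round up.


R'=51/255≈0.2000, G'=177/255≈0.6941, B'=85/255≈0.3333
K = 1 - max(R',G',B') = 1 - 177/255 = 78/255 = 0.30588… → 0.31
(1-R'-K)/(1-K) simplifies to (max-R)/max with max = 177:
C = (177-51)/177 = 126/177 = 0.71186… → 0.71
M = (177-177)/177 = 0/177 = 0 → 0.00
Y = (177-85)/177 = 92/177 = 0.51977… → 0.52
= CMYK(0.71, 0.00, 0.52, 0.31)


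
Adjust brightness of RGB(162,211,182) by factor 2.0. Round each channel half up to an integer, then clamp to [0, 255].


Multiply each channel by 2.0, round half up, clamp to [0, 255]
R: 162×2.0 = 324 → clamp → 255
G: 211×2.0 = 422 → clamp → 255
B: 182×2.0 = 364 → clamp → 255
= RGB(255, 255, 255)


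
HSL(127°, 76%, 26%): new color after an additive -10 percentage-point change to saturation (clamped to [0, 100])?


Original S = 76%
Adjustment = -10 percentage points
New S = 76 + (-10) = 66
Clamp to [0, 100] → 66
= HSL(127°, 66%, 26%)


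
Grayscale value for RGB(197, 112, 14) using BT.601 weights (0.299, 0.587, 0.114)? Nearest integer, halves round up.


Gray = 0.299×R + 0.587×G + 0.114×B
Gray = 0.299×197 + 0.587×112 + 0.114×14
Gray = 58.903 + 65.744 + 1.596
Gray = 126.243 → round half up → 126
Gray = 126


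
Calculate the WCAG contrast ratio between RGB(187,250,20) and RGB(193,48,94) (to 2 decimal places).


Linearize each sRGB channel c=v/255: c/12.92 if c ≤ 0.04045 else ((c+0.055)/1.055)^2.4
L = 0.2126×R_lin + 0.7152×G_lin + 0.0722×B_lin
Color 1 (187,250,20):
  R=187: 187/255≈0.7333 > 0.04045 → ((0.7333+0.055)/1.055)^2.4 ≈ 0.49693
  G=250: 250/255≈0.9804 > 0.04045 → ((0.9804+0.055)/1.055)^2.4 ≈ 0.95597
  B=20: 20/255≈0.0784 > 0.04045 → ((0.0784+0.055)/1.055)^2.4 ≈ 0.00700
  L1 = 0.2126×0.49693 + 0.7152×0.95597 + 0.0722×0.00700 ≈ 0.78987
Color 2 (193,48,94):
  R=193: 193/255≈0.7569 > 0.04045 → ((0.7569+0.055)/1.055)^2.4 ≈ 0.53328
  G=48: 48/255≈0.1882 > 0.04045 → ((0.1882+0.055)/1.055)^2.4 ≈ 0.02956
  B=94: 94/255≈0.3686 > 0.04045 → ((0.3686+0.055)/1.055)^2.4 ≈ 0.11193
  L2 = 0.2126×0.53328 + 0.7152×0.02956 + 0.0722×0.11193 ≈ 0.14260
Lighter = 0.78987, Darker = 0.14260
Ratio = (L_lighter + 0.05) / (L_darker + 0.05)
Ratio = (0.78987 + 0.05) / (0.14260 + 0.05) = 0.83987 / 0.19260 ≈ 4.3608
Ratio ≈ 4.36:1


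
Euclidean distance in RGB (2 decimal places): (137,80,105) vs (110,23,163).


d = √[(R₁-R₂)² + (G₁-G₂)² + (B₁-B₂)²]
d = √[(137-110)² + (80-23)² + (105-163)²]
d = √[729 + 3249 + 3364]
d = √7342
d ≈ 85.69


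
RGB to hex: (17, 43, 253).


R = 17 → 11 (hex)
G = 43 → 2B (hex)
B = 253 → FD (hex)
Hex = #112BFD


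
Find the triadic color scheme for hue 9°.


Triadic: equally spaced at 120° intervals
H1 = 9°
H2 = (9 + 120) mod 360 = 129°
H3 = (9 + 240) mod 360 = 249°
Triadic = 9°, 129°, 249°


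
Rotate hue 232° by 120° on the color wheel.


New hue = (H + rotation) mod 360
New hue = (232 + 120) mod 360
= 352 mod 360
= 352°


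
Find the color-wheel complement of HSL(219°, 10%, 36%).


Complement = opposite side of color wheel = hue + 180°
H' = (219 + 180) mod 360 = 39°
S and L unchanged.
= HSL(39°, 10%, 36%)


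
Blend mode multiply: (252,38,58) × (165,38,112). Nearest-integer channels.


Multiply: C = A×B/255, rounded to nearest integer
R: 252×165/255 = 41580/255 ≈ 163.059 → 163
G: 38×38/255 = 1444/255 ≈ 5.663 → 6
B: 58×112/255 = 6496/255 ≈ 25.475 → 25
= RGB(163, 6, 25)


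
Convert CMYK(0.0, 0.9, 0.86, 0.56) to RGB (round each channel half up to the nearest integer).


R = 255 × (1-C) × (1-K) = 255 × 1.00 × 0.44 = 112.2 → 112
G = 255 × (1-M) × (1-K) = 255 × 0.10 × 0.44 = 11.22 → 11
B = 255 × (1-Y) × (1-K) = 255 × 0.14 × 0.44 = 15.708 → 16
= RGB(112, 11, 16)


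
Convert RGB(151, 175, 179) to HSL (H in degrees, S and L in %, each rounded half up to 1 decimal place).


Normalize: R'=151/255≈0.5922, G'=175/255≈0.6863, B'=179/255≈0.7020
Max=179/255, Min=151/255, Δ=Max-Min=28/255
L = (Max+Min)/2 = (179+151)/510 = 330/510 = 0.64705… → L = 64.7%
L > 0.5 → S = Δ/(2-Max-Min) = 28/(510-179-151) = 28/180 = 0.15555… → S = 15.6%
(the 1/255 factors cancel in S and H, so raw channel differences can be used)
Max is B' → H = 60 × ((R-G)/Δ + 4) = 60 × ((151-175)/28 + 4)
  -24/28 + 4 = -0.8571… + 4 = 3.1428…
  H = 60 × 3.1428… = 188.571…° → H = 188.6°
= HSL(188.6°, 15.6%, 64.7%)


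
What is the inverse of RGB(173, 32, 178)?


Invert: (255-R, 255-G, 255-B)
R: 255-173 = 82
G: 255-32 = 223
B: 255-178 = 77
= RGB(82, 223, 77)


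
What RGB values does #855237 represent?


85 → 133 (R)
52 → 82 (G)
37 → 55 (B)
= RGB(133, 82, 55)


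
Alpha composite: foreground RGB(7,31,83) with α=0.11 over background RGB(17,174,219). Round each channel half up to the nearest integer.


C = α×F + (1-α)×B, with 1-α = 0.89
R: 0.11×7 + 0.89×17 = 0.77 + 15.13 = 15.90 → 16
G: 0.11×31 + 0.89×174 = 3.41 + 154.86 = 158.27 → 158
B: 0.11×83 + 0.89×219 = 9.13 + 194.91 = 204.04 → 204
= RGB(16, 158, 204)


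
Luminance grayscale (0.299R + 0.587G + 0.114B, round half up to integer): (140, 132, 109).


Gray = 0.299×R + 0.587×G + 0.114×B
Gray = 0.299×140 + 0.587×132 + 0.114×109
Gray = 41.860 + 77.484 + 12.426
Gray = 131.770 → round half up → 132
Gray = 132


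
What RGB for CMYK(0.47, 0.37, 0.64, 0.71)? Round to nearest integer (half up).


R = 255 × (1-C) × (1-K) = 255 × 0.53 × 0.29 = 39.1935 → 39
G = 255 × (1-M) × (1-K) = 255 × 0.63 × 0.29 = 46.5885 → 47
B = 255 × (1-Y) × (1-K) = 255 × 0.36 × 0.29 = 26.622 → 27
= RGB(39, 47, 27)


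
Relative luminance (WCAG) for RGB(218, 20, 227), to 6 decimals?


Linearize each channel (sRGB transfer function): c = v/255; c_lin = c/12.92 if c ≤ 0.04045, else ((c+0.055)/1.055)^2.4
  R: 218/255 ≈ 0.854902 > 0.04045 → ((0.854902+0.055)/1.055)^2.4 ≈ 0.701102
  G: 20/255 ≈ 0.078431 > 0.04045 → ((0.078431+0.055)/1.055)^2.4 ≈ 0.006995
  B: 227/255 ≈ 0.890196 > 0.04045 → ((0.890196+0.055)/1.055)^2.4 ≈ 0.768151
R_lin = 0.701102, G_lin = 0.006995, B_lin = 0.768151
L = 0.2126×R + 0.7152×G + 0.0722×B
L = 0.2126×0.701102 + 0.7152×0.006995 + 0.0722×0.768151
L ≈ 0.209518


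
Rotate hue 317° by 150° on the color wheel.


New hue = (H + rotation) mod 360
New hue = (317 + 150) mod 360
= 467 mod 360
= 107°


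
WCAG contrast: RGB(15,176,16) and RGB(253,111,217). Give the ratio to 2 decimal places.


Linearize each sRGB channel c=v/255: c/12.92 if c ≤ 0.04045 else ((c+0.055)/1.055)^2.4
L = 0.2126×R_lin + 0.7152×G_lin + 0.0722×B_lin
Color 1 (15,176,16):
  R=15: 15/255≈0.0588 > 0.04045 → ((0.0588+0.055)/1.055)^2.4 ≈ 0.00478
  G=176: 176/255≈0.6902 > 0.04045 → ((0.6902+0.055)/1.055)^2.4 ≈ 0.43415
  B=16: 16/255≈0.0627 > 0.04045 → ((0.0627+0.055)/1.055)^2.4 ≈ 0.00518
  L1 = 0.2126×0.00478 + 0.7152×0.43415 + 0.0722×0.00518 ≈ 0.31190
Color 2 (253,111,217):
  R=253: 253/255≈0.9922 > 0.04045 → ((0.9922+0.055)/1.055)^2.4 ≈ 0.98225
  G=111: 111/255≈0.4353 > 0.04045 → ((0.4353+0.055)/1.055)^2.4 ≈ 0.15896
  B=217: 217/255≈0.8510 > 0.04045 → ((0.8510+0.055)/1.055)^2.4 ≈ 0.69387
  L2 = 0.2126×0.98225 + 0.7152×0.15896 + 0.0722×0.69387 ≈ 0.37261
Lighter = 0.37261, Darker = 0.31190
Ratio = (L_lighter + 0.05) / (L_darker + 0.05)
Ratio = (0.37261 + 0.05) / (0.31190 + 0.05) = 0.42261 / 0.36190 ≈ 1.1678
Ratio ≈ 1.17:1


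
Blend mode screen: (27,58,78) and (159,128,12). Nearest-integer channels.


Screen: C = 255 - (255-A)×(255-B)/255, rounded to nearest integer
R: 255 - (255-27)×(255-159)/255 = 255 - 21888/255 ≈ 255 - 85.835 = 169.165 → 169
G: 255 - (255-58)×(255-128)/255 = 255 - 25019/255 ≈ 255 - 98.114 = 156.886 → 157
B: 255 - (255-78)×(255-12)/255 = 255 - 43011/255 ≈ 255 - 168.671 = 86.329 → 86
= RGB(169, 157, 86)


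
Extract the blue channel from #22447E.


Color: #22447E
R = 22 = 34
G = 44 = 68
B = 7E = 126
Blue = 126


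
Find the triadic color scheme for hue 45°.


Triadic: equally spaced at 120° intervals
H1 = 45°
H2 = (45 + 120) mod 360 = 165°
H3 = (45 + 240) mod 360 = 285°
Triadic = 45°, 165°, 285°


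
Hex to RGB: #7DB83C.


7D → 125 (R)
B8 → 184 (G)
3C → 60 (B)
= RGB(125, 184, 60)


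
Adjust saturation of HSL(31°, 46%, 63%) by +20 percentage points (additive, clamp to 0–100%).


Original S = 46%
Adjustment = +20 percentage points
New S = 46 + (20) = 66
Clamp to [0, 100] → 66
= HSL(31°, 66%, 63%)


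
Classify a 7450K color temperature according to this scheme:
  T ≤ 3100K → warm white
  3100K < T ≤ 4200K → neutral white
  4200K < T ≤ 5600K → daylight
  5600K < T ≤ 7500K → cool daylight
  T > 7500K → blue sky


Temperature: 7450K
5600K < 7450K ≤ 7500K → cool daylight
Classification: cool daylight


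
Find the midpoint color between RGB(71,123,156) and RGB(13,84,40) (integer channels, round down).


Midpoint: each channel = ⌊(C₁+C₂)/2⌋
R: ⌊(71+13)/2⌋ = 42
G: ⌊(123+84)/2⌋ = 103
B: ⌊(156+40)/2⌋ = 98
= RGB(42, 103, 98)


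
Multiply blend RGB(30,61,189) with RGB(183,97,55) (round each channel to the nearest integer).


Multiply: C = A×B/255, rounded to nearest integer
R: 30×183/255 = 5490/255 ≈ 21.529 → 22
G: 61×97/255 = 5917/255 ≈ 23.204 → 23
B: 189×55/255 = 10395/255 ≈ 40.765 → 41
= RGB(22, 23, 41)


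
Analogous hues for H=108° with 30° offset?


Base hue: 108°
Left analog: (108 - 30) mod 360 = 78°
Right analog: (108 + 30) mod 360 = 138°
Analogous hues = 78° and 138°


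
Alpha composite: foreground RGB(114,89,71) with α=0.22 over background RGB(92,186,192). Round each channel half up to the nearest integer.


C = α×F + (1-α)×B, with 1-α = 0.78
R: 0.22×114 + 0.78×92 = 25.08 + 71.76 = 96.84 → 97
G: 0.22×89 + 0.78×186 = 19.58 + 145.08 = 164.66 → 165
B: 0.22×71 + 0.78×192 = 15.62 + 149.76 = 165.38 → 165
= RGB(97, 165, 165)


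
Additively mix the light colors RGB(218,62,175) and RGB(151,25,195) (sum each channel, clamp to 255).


Additive: each channel = min(255, C₁+C₂)
R: 218+151 = 369 → 255
G: 62+25 = 87 → 87
B: 175+195 = 370 → 255
= RGB(255, 87, 255)


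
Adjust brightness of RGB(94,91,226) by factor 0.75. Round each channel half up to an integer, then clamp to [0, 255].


Multiply each channel by 0.75, round half up, clamp to [0, 255]
R: 94×0.75 = 70.5 → round → 71
G: 91×0.75 = 68.25 → round → 68
B: 226×0.75 = 169.5 → round → 170
= RGB(71, 68, 170)


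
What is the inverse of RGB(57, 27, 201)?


Invert: (255-R, 255-G, 255-B)
R: 255-57 = 198
G: 255-27 = 228
B: 255-201 = 54
= RGB(198, 228, 54)


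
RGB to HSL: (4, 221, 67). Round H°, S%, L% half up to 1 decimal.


Normalize: R'=4/255≈0.0157, G'=221/255≈0.8667, B'=67/255≈0.2627
Max=221/255, Min=4/255, Δ=Max-Min=217/255
L = (Max+Min)/2 = (221+4)/510 = 225/510 = 0.44117… → L = 44.1%
L ≤ 0.5 → S = Δ/(Max+Min) = 217/(221+4) = 217/225 = 0.96444… → S = 96.4%
(the 1/255 factors cancel in S and H, so raw channel differences can be used)
Max is G' → H = 60 × ((B-R)/Δ + 2) = 60 × ((67-4)/217 + 2)
  63/217 + 2 = 0.2903… + 2 = 2.2903…
  H = 60 × 2.2903… = 137.419…° → H = 137.4°
= HSL(137.4°, 96.4%, 44.1%)


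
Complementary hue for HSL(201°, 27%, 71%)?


Complement = opposite side of color wheel = hue + 180°
H' = (201 + 180) mod 360 = 21°
S and L unchanged.
= HSL(21°, 27%, 71%)


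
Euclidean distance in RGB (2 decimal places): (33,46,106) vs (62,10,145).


d = √[(R₁-R₂)² + (G₁-G₂)² + (B₁-B₂)²]
d = √[(33-62)² + (46-10)² + (106-145)²]
d = √[841 + 1296 + 1521]
d = √3658
d ≈ 60.48


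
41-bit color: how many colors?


Colors = 2^bits = 2^41
= 2,199,023,255,552 colors


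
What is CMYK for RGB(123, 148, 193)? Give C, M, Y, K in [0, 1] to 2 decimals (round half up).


R'=123/255≈0.4824, G'=148/255≈0.5804, B'=193/255≈0.7569
K = 1 - max(R',G',B') = 1 - 193/255 = 62/255 = 0.24313… → 0.24
(1-R'-K)/(1-K) simplifies to (max-R)/max with max = 193:
C = (193-123)/193 = 70/193 = 0.36269… → 0.36
M = (193-148)/193 = 45/193 = 0.23316… → 0.23
Y = (193-193)/193 = 0/193 = 0 → 0.00
= CMYK(0.36, 0.23, 0.00, 0.24)


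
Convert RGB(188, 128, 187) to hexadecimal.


R = 188 → BC (hex)
G = 128 → 80 (hex)
B = 187 → BB (hex)
Hex = #BC80BB


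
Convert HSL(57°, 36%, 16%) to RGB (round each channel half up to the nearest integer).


H=57°, S=0.36, L=0.16
C = (1-|2L-1|)×S = (1-|-0.68|)×0.36 = 0.1152
H' = H/60 = 57/60 ≈ 0.9500; X = C×(1-|H' mod 2 - 1|) = 0.10944
m = L - C/2 = 0.16 - 0.0576 = 0.1024
Sector ⌊H'⌋ = 0 → (R',G',B') = (0.1152, 0.10944, 0.0)
RGB = ((R'+m)×255, (G'+m)×255, (B'+m)×255) = (55.488, 54.0192, 26.112)
Round half up → RGB(55, 54, 26)


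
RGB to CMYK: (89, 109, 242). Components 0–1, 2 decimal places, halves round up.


R'=89/255≈0.3490, G'=109/255≈0.4275, B'=242/255≈0.9490
K = 1 - max(R',G',B') = 1 - 242/255 = 13/255 = 0.05098… → 0.05
(1-R'-K)/(1-K) simplifies to (max-R)/max with max = 242:
C = (242-89)/242 = 153/242 = 0.63223… → 0.63
M = (242-109)/242 = 133/242 = 0.54958… → 0.55
Y = (242-242)/242 = 0/242 = 0 → 0.00
= CMYK(0.63, 0.55, 0.00, 0.05)


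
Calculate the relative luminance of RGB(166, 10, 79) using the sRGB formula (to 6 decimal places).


Linearize each channel (sRGB transfer function): c = v/255; c_lin = c/12.92 if c ≤ 0.04045, else ((c+0.055)/1.055)^2.4
  R: 166/255 ≈ 0.650980 > 0.04045 → ((0.650980+0.055)/1.055)^2.4 ≈ 0.381326
  G: 10/255 ≈ 0.039216 ≤ 0.04045 → 0.039216/12.92 ≈ 0.003035
  B: 79/255 ≈ 0.309804 > 0.04045 → ((0.309804+0.055)/1.055)^2.4 ≈ 0.078187
R_lin = 0.381326, G_lin = 0.003035, B_lin = 0.078187
L = 0.2126×R + 0.7152×G + 0.0722×B
L = 0.2126×0.381326 + 0.7152×0.003035 + 0.0722×0.078187
L ≈ 0.088886


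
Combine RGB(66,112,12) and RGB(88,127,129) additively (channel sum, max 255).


Additive: each channel = min(255, C₁+C₂)
R: 66+88 = 154 → 154
G: 112+127 = 239 → 239
B: 12+129 = 141 → 141
= RGB(154, 239, 141)


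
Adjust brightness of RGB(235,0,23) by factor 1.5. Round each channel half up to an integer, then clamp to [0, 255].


Multiply each channel by 1.5, round half up, clamp to [0, 255]
R: 235×1.5 = 352.5 → round → 353 → clamp → 255
G: 0×1.5 = 0
B: 23×1.5 = 34.5 → round → 35
= RGB(255, 0, 35)


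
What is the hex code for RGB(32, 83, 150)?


R = 32 → 20 (hex)
G = 83 → 53 (hex)
B = 150 → 96 (hex)
Hex = #205396


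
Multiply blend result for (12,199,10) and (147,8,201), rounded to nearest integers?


Multiply: C = A×B/255, rounded to nearest integer
R: 12×147/255 = 1764/255 ≈ 6.918 → 7
G: 199×8/255 = 1592/255 ≈ 6.243 → 6
B: 10×201/255 = 2010/255 ≈ 7.882 → 8
= RGB(7, 6, 8)


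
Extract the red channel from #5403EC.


Color: #5403EC
R = 54 = 84
G = 03 = 3
B = EC = 236
Red = 84


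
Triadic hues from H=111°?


Triadic: equally spaced at 120° intervals
H1 = 111°
H2 = (111 + 120) mod 360 = 231°
H3 = (111 + 240) mod 360 = 351°
Triadic = 111°, 231°, 351°


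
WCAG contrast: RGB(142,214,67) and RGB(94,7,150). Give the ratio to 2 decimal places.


Linearize each sRGB channel c=v/255: c/12.92 if c ≤ 0.04045 else ((c+0.055)/1.055)^2.4
L = 0.2126×R_lin + 0.7152×G_lin + 0.0722×B_lin
Color 1 (142,214,67):
  R=142: 142/255≈0.5569 > 0.04045 → ((0.5569+0.055)/1.055)^2.4 ≈ 0.27050
  G=214: 214/255≈0.8392 > 0.04045 → ((0.8392+0.055)/1.055)^2.4 ≈ 0.67244
  B=67: 67/255≈0.2627 > 0.04045 → ((0.2627+0.055)/1.055)^2.4 ≈ 0.05613
  L1 = 0.2126×0.27050 + 0.7152×0.67244 + 0.0722×0.05613 ≈ 0.54249
Color 2 (94,7,150):
  R=94: 94/255≈0.3686 > 0.04045 → ((0.3686+0.055)/1.055)^2.4 ≈ 0.11193
  G=7: 7/255≈0.0275 ≤ 0.04045 → 0.0275/12.92 ≈ 0.00212
  B=150: 150/255≈0.5882 > 0.04045 → ((0.5882+0.055)/1.055)^2.4 ≈ 0.30499
  L2 = 0.2126×0.11193 + 0.7152×0.00212 + 0.0722×0.30499 ≈ 0.04734
Lighter = 0.54249, Darker = 0.04734
Ratio = (L_lighter + 0.05) / (L_darker + 0.05)
Ratio = (0.54249 + 0.05) / (0.04734 + 0.05) = 0.59249 / 0.09734 ≈ 6.0870
Ratio ≈ 6.09:1


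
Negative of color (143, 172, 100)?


Invert: (255-R, 255-G, 255-B)
R: 255-143 = 112
G: 255-172 = 83
B: 255-100 = 155
= RGB(112, 83, 155)


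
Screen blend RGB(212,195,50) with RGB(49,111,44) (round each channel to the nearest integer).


Screen: C = 255 - (255-A)×(255-B)/255, rounded to nearest integer
R: 255 - (255-212)×(255-49)/255 = 255 - 8858/255 ≈ 255 - 34.737 = 220.263 → 220
G: 255 - (255-195)×(255-111)/255 = 255 - 8640/255 ≈ 255 - 33.882 = 221.118 → 221
B: 255 - (255-50)×(255-44)/255 = 255 - 43255/255 ≈ 255 - 169.627 = 85.373 → 85
= RGB(220, 221, 85)


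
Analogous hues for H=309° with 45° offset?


Base hue: 309°
Left analog: (309 - 45) mod 360 = 264°
Right analog: (309 + 45) mod 360 = 354°
Analogous hues = 264° and 354°


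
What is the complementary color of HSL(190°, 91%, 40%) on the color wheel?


Complement = opposite side of color wheel = hue + 180°
H' = (190 + 180) mod 360 = 10°
S and L unchanged.
= HSL(10°, 91%, 40%)


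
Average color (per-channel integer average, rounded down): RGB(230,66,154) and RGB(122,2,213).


Midpoint: each channel = ⌊(C₁+C₂)/2⌋
R: ⌊(230+122)/2⌋ = 176
G: ⌊(66+2)/2⌋ = 34
B: ⌊(154+213)/2⌋ = 183
= RGB(176, 34, 183)


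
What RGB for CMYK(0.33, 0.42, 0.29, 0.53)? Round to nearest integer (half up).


R = 255 × (1-C) × (1-K) = 255 × 0.67 × 0.47 = 80.2995 → 80
G = 255 × (1-M) × (1-K) = 255 × 0.58 × 0.47 = 69.513 → 70
B = 255 × (1-Y) × (1-K) = 255 × 0.71 × 0.47 = 85.0935 → 85
= RGB(80, 70, 85)


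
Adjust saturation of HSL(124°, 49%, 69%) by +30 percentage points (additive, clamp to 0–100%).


Original S = 49%
Adjustment = +30 percentage points
New S = 49 + (30) = 79
Clamp to [0, 100] → 79
= HSL(124°, 79%, 69%)


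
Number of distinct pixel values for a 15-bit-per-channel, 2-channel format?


Total bits = 15 bits/channel × 2 channels = 30 bits
Distinct pixel values = 2^30
= 1,073,741,824 pixel values


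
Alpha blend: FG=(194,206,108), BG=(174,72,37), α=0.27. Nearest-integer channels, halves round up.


C = α×F + (1-α)×B, with 1-α = 0.73
R: 0.27×194 + 0.73×174 = 52.38 + 127.02 = 179.40 → 179
G: 0.27×206 + 0.73×72 = 55.62 + 52.56 = 108.18 → 108
B: 0.27×108 + 0.73×37 = 29.16 + 27.01 = 56.17 → 56
= RGB(179, 108, 56)


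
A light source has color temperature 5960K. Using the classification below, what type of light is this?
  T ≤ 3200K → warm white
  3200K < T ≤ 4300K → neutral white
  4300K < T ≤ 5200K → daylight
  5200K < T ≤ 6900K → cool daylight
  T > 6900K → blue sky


Temperature: 5960K
5200K < 5960K ≤ 6900K → cool daylight
Classification: cool daylight


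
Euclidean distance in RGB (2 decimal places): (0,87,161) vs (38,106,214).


d = √[(R₁-R₂)² + (G₁-G₂)² + (B₁-B₂)²]
d = √[(0-38)² + (87-106)² + (161-214)²]
d = √[1444 + 361 + 2809]
d = √4614
d ≈ 67.93


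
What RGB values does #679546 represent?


67 → 103 (R)
95 → 149 (G)
46 → 70 (B)
= RGB(103, 149, 70)


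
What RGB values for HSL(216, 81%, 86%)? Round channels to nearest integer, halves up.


H=216°, S=0.81, L=0.86
C = (1-|2L-1|)×S = (1-|0.72|)×0.81 = 0.2268
H' = H/60 = 216/60 ≈ 3.6000; X = C×(1-|H' mod 2 - 1|) = 0.09072
m = L - C/2 = 0.86 - 0.1134 = 0.7466
Sector ⌊H'⌋ = 3 → (R',G',B') = (0.0, 0.09072, 0.2268)
RGB = ((R'+m)×255, (G'+m)×255, (B'+m)×255) = (190.383, 213.5166, 248.217)
Round half up → RGB(190, 214, 248)


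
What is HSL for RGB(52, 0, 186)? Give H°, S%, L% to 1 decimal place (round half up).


Normalize: R'=52/255≈0.2039, G'=0/255≈0.0000, B'=186/255≈0.7294
Max=186/255, Min=0/255, Δ=Max-Min=186/255
L = (Max+Min)/2 = (186+0)/510 = 186/510 = 0.36470… → L = 36.5%
L ≤ 0.5 → S = Δ/(Max+Min) = 186/(186+0) = 186/186 = 1 → S = 100.0%
(the 1/255 factors cancel in S and H, so raw channel differences can be used)
Max is B' → H = 60 × ((R-G)/Δ + 4) = 60 × ((52-0)/186 + 4)
  52/186 + 4 = 0.2795… + 4 = 4.2795…
  H = 60 × 4.2795… = 256.774…° → H = 256.8°
= HSL(256.8°, 100.0%, 36.5%)


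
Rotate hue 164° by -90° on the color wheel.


New hue = (H + rotation) mod 360
New hue = (164 -90) mod 360
= 74 mod 360
= 74°


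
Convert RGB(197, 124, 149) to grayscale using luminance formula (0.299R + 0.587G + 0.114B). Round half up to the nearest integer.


Gray = 0.299×R + 0.587×G + 0.114×B
Gray = 0.299×197 + 0.587×124 + 0.114×149
Gray = 58.903 + 72.788 + 16.986
Gray = 148.677 → round half up → 149
Gray = 149


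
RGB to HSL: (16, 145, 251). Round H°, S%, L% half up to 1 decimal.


Normalize: R'=16/255≈0.0627, G'=145/255≈0.5686, B'=251/255≈0.9843
Max=251/255, Min=16/255, Δ=Max-Min=235/255
L = (Max+Min)/2 = (251+16)/510 = 267/510 = 0.52352… → L = 52.4%
L > 0.5 → S = Δ/(2-Max-Min) = 235/(510-251-16) = 235/243 = 0.96707… → S = 96.7%
(the 1/255 factors cancel in S and H, so raw channel differences can be used)
Max is B' → H = 60 × ((R-G)/Δ + 4) = 60 × ((16-145)/235 + 4)
  -129/235 + 4 = -0.5489… + 4 = 3.4510…
  H = 60 × 3.4510… = 207.063…° → H = 207.1°
= HSL(207.1°, 96.7%, 52.4%)


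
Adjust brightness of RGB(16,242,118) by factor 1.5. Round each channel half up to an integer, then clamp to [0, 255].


Multiply each channel by 1.5, round half up, clamp to [0, 255]
R: 16×1.5 = 24
G: 242×1.5 = 363 → clamp → 255
B: 118×1.5 = 177
= RGB(24, 255, 177)


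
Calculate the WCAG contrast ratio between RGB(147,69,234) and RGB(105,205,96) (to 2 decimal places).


Linearize each sRGB channel c=v/255: c/12.92 if c ≤ 0.04045 else ((c+0.055)/1.055)^2.4
L = 0.2126×R_lin + 0.7152×G_lin + 0.0722×B_lin
Color 1 (147,69,234):
  R=147: 147/255≈0.5765 > 0.04045 → ((0.5765+0.055)/1.055)^2.4 ≈ 0.29177
  G=69: 69/255≈0.2706 > 0.04045 → ((0.2706+0.055)/1.055)^2.4 ≈ 0.05951
  B=234: 234/255≈0.9176 > 0.04045 → ((0.9176+0.055)/1.055)^2.4 ≈ 0.82279
  L1 = 0.2126×0.29177 + 0.7152×0.05951 + 0.0722×0.82279 ≈ 0.16400
Color 2 (105,205,96):
  R=105: 105/255≈0.4118 > 0.04045 → ((0.4118+0.055)/1.055)^2.4 ≈ 0.14126
  G=205: 205/255≈0.8039 > 0.04045 → ((0.8039+0.055)/1.055)^2.4 ≈ 0.61050
  B=96: 96/255≈0.3765 > 0.04045 → ((0.3765+0.055)/1.055)^2.4 ≈ 0.11697
  L2 = 0.2126×0.14126 + 0.7152×0.61050 + 0.0722×0.11697 ≈ 0.47510
Lighter = 0.47510, Darker = 0.16400
Ratio = (L_lighter + 0.05) / (L_darker + 0.05)
Ratio = (0.47510 + 0.05) / (0.16400 + 0.05) = 0.52510 / 0.21400 ≈ 2.4538
Ratio ≈ 2.45:1


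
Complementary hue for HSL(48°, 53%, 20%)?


Complement = opposite side of color wheel = hue + 180°
H' = (48 + 180) mod 360 = 228°
S and L unchanged.
= HSL(228°, 53%, 20%)


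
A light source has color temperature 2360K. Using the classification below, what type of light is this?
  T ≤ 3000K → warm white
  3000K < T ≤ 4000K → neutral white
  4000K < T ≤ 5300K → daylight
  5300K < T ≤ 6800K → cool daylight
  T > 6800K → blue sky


Temperature: 2360K
2360K ≤ 3000K → warm white
Classification: warm white


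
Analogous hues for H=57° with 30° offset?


Base hue: 57°
Left analog: (57 - 30) mod 360 = 27°
Right analog: (57 + 30) mod 360 = 87°
Analogous hues = 27° and 87°


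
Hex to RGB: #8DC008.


8D → 141 (R)
C0 → 192 (G)
08 → 8 (B)
= RGB(141, 192, 8)


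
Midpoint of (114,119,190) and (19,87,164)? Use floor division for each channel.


Midpoint: each channel = ⌊(C₁+C₂)/2⌋
R: ⌊(114+19)/2⌋ = 66
G: ⌊(119+87)/2⌋ = 103
B: ⌊(190+164)/2⌋ = 177
= RGB(66, 103, 177)


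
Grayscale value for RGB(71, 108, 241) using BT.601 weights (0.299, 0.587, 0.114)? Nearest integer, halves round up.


Gray = 0.299×R + 0.587×G + 0.114×B
Gray = 0.299×71 + 0.587×108 + 0.114×241
Gray = 21.229 + 63.396 + 27.474
Gray = 112.099 → round half up → 112
Gray = 112
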